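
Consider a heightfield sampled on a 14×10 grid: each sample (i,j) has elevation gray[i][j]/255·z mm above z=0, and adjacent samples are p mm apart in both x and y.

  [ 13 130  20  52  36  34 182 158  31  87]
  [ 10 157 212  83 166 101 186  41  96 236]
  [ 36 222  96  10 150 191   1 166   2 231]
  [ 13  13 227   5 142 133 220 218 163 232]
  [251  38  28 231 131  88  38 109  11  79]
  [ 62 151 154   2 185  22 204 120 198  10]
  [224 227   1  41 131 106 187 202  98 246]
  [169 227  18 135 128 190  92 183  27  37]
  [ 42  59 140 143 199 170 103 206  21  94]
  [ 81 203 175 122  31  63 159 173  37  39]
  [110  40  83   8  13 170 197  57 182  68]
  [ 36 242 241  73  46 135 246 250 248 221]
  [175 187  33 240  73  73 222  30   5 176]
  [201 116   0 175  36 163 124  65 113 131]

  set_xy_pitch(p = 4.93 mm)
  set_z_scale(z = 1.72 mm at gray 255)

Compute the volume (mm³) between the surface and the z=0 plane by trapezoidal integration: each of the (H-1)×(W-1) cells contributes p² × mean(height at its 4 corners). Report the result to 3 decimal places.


2306.047

height_mm = gray/255 × 1.72; cell vol = 4.93² × mean(4 corners)
unit = 4.93² × 1.72 / (4×255) = 0.0409847 mm³ per gray-sum
row 0: Σ corner-gray over 9 cells = 3716  → 152.2993
row 1: Σ corner-gray over 9 cells = 4273  → 175.1278
row 2: Σ corner-gray over 9 cells = 4430  → 181.5624
row 3: Σ corner-gray over 9 cells = 4165  → 170.7014
row 4: Σ corner-gray over 9 cells = 3822  → 156.6437
row 5: Σ corner-gray over 9 cells = 4600  → 188.5298
row 6: Σ corner-gray over 9 cells = 4662  → 191.0708
row 7: Σ corner-gray over 9 cells = 4424  → 181.3165
row 8: Σ corner-gray over 9 cells = 4264  → 174.7589
row 9: Σ corner-gray over 9 cells = 3724  → 152.6271
row 10: Σ corner-gray over 9 cells = 4897  → 200.7022
row 11: Σ corner-gray over 9 cells = 5296  → 217.0551
row 12: Σ corner-gray over 9 cells = 3993  → 163.6520
Σ rows: total corner-gray = 56266  → 2306.0470 mm³


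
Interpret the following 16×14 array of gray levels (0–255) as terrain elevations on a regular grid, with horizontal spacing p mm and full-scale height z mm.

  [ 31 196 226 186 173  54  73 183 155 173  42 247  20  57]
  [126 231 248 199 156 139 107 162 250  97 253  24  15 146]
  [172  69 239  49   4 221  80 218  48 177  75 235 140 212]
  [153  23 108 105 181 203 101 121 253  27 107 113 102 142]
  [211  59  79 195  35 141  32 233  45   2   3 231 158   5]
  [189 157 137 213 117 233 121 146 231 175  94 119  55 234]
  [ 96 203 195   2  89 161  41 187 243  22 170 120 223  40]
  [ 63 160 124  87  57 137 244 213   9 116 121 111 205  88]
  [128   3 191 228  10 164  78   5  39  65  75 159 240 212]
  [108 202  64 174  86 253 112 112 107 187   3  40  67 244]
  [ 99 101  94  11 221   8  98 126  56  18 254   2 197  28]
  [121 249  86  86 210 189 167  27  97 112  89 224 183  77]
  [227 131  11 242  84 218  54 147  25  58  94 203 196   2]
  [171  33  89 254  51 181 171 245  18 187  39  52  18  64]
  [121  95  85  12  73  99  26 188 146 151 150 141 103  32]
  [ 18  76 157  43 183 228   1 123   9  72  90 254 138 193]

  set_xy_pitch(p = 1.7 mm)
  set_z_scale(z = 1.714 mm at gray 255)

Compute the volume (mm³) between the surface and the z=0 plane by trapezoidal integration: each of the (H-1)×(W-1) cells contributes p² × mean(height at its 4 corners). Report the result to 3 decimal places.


height_mm = gray/255 × 1.714; cell vol = 1.7² × mean(4 corners)
unit = 1.7² × 1.714 / (4×255) = 0.00485633 mm³ per gray-sum
row 0: Σ corner-gray over 13 cells = 7578  → 36.8013
row 1: Σ corner-gray over 13 cells = 7528  → 36.5585
row 2: Σ corner-gray over 13 cells = 6677  → 32.4257
row 3: Σ corner-gray over 13 cells = 5825  → 28.2881
row 4: Σ corner-gray over 13 cells = 6661  → 32.3480
row 5: Σ corner-gray over 13 cells = 7467  → 36.2622
row 6: Σ corner-gray over 13 cells = 6767  → 32.8628
row 7: Σ corner-gray over 13 cells = 6173  → 29.9781
row 8: Σ corner-gray over 13 cells = 6020  → 29.2351
row 9: Σ corner-gray over 13 cells = 5665  → 27.5111
row 10: Σ corner-gray over 13 cells = 6135  → 29.7936
row 11: Σ corner-gray over 13 cells = 6791  → 32.9794
row 12: Σ corner-gray over 13 cells = 6066  → 29.4585
row 13: Σ corner-gray over 13 cells = 5602  → 27.2052
row 14: Σ corner-gray over 13 cells = 5650  → 27.4383
Σ rows: total corner-gray = 96605  → 469.1461 mm³

469.146


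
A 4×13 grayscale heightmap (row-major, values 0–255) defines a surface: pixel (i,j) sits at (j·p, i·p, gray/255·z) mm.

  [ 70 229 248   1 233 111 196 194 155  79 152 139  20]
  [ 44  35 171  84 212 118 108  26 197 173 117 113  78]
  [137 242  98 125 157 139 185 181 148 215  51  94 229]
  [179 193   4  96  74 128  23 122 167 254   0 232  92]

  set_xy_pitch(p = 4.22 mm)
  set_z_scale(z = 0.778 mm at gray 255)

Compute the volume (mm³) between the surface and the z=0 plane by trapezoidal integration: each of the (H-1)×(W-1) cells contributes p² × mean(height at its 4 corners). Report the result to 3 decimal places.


height_mm = gray/255 × 0.778; cell vol = 4.22² × mean(4 corners)
unit = 4.22² × 0.778 / (4×255) = 0.0135833 mm³ per gray-sum
row 0: Σ corner-gray over 12 cells = 6394  → 86.8514
row 1: Σ corner-gray over 12 cells = 6466  → 87.8294
row 2: Σ corner-gray over 12 cells = 6493  → 88.1962
Σ rows: total corner-gray = 19353  → 262.8770 mm³

262.877


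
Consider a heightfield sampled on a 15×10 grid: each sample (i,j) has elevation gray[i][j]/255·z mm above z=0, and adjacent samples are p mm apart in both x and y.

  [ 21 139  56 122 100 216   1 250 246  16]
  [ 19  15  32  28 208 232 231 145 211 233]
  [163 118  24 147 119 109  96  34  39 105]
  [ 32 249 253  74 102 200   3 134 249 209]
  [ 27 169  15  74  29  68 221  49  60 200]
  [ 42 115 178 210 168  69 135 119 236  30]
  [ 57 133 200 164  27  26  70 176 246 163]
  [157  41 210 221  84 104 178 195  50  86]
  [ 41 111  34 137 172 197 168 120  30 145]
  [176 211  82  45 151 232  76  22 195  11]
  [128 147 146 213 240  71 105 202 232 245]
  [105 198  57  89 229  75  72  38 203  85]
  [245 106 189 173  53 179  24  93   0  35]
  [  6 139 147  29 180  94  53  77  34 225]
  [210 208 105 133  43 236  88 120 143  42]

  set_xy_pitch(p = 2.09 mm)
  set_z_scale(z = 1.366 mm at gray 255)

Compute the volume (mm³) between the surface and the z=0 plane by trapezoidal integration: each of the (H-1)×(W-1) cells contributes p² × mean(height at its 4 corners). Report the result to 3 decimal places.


365.550

height_mm = gray/255 × 1.366; cell vol = 2.09² × mean(4 corners)
unit = 2.09² × 1.366 / (4×255) = 0.00584983 mm³ per gray-sum
row 0: Σ corner-gray over 9 cells = 4753  → 27.8042
row 1: Σ corner-gray over 9 cells = 4096  → 23.9609
row 2: Σ corner-gray over 9 cells = 4409  → 25.7919
row 3: Σ corner-gray over 9 cells = 4366  → 25.5403
row 4: Σ corner-gray over 9 cells = 4129  → 24.1539
row 5: Σ corner-gray over 9 cells = 4836  → 28.2898
row 6: Σ corner-gray over 9 cells = 4713  → 27.5702
row 7: Σ corner-gray over 9 cells = 4533  → 26.5173
row 8: Σ corner-gray over 9 cells = 4339  → 25.3824
row 9: Σ corner-gray over 9 cells = 5300  → 31.0041
row 10: Σ corner-gray over 9 cells = 5197  → 30.4016
row 11: Σ corner-gray over 9 cells = 4026  → 23.5514
row 12: Σ corner-gray over 9 cells = 3651  → 21.3577
row 13: Σ corner-gray over 9 cells = 4141  → 24.2241
Σ rows: total corner-gray = 62489  → 365.5499 mm³


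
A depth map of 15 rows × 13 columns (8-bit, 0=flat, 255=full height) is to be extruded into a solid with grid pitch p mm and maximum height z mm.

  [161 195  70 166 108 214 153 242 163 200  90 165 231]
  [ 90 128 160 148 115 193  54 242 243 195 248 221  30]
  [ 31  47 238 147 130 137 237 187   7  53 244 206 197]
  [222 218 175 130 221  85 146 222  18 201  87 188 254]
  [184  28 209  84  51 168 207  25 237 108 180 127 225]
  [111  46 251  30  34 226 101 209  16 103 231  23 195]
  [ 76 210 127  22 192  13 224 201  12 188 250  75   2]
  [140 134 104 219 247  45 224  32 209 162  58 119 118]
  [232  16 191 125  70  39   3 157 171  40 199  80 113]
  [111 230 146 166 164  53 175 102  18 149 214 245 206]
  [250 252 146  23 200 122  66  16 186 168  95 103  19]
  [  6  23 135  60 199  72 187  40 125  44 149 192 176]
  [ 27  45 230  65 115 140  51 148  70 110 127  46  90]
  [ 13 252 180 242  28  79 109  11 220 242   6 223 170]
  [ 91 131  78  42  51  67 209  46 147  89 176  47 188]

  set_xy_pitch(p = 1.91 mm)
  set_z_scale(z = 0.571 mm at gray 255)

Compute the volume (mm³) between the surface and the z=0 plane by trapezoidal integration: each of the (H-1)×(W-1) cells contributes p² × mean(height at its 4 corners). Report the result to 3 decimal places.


182.683

height_mm = gray/255 × 0.571; cell vol = 1.91² × mean(4 corners)
unit = 1.91² × 0.571 / (4×255) = 0.00204222 mm³ per gray-sum
row 0: Σ corner-gray over 12 cells = 7938  → 16.2111
row 1: Σ corner-gray over 12 cells = 7508  → 15.3330
row 2: Σ corner-gray over 12 cells = 7352  → 15.0144
row 3: Σ corner-gray over 12 cells = 7115  → 14.5304
row 4: Σ corner-gray over 12 cells = 6103  → 12.4637
row 5: Σ corner-gray over 12 cells = 5952  → 12.1553
row 6: Σ corner-gray over 12 cells = 6470  → 13.2132
row 7: Σ corner-gray over 12 cells = 5891  → 12.0307
row 8: Σ corner-gray over 12 cells = 6168  → 12.5964
row 9: Σ corner-gray over 12 cells = 6664  → 13.6094
row 10: Σ corner-gray over 12 cells = 5657  → 11.5528
row 11: Σ corner-gray over 12 cells = 5045  → 10.3030
row 12: Σ corner-gray over 12 cells = 5778  → 11.8000
row 13: Σ corner-gray over 12 cells = 5812  → 11.8694
Σ rows: total corner-gray = 89453  → 182.6828 mm³


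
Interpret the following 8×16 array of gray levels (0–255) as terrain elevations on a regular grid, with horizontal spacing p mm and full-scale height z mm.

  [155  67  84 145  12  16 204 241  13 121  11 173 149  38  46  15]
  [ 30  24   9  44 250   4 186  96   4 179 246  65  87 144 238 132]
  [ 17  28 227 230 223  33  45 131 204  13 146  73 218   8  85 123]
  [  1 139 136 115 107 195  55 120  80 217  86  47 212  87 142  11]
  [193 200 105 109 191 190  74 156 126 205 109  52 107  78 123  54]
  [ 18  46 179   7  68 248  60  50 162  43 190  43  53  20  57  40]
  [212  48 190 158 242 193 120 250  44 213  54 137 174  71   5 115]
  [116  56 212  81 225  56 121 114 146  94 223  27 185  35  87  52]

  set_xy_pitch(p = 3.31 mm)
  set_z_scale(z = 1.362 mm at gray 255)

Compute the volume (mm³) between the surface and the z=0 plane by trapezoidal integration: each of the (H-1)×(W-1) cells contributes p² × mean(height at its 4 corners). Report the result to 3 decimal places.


height_mm = gray/255 × 1.362; cell vol = 3.31² × mean(4 corners)
unit = 3.31² × 1.362 / (4×255) = 0.0146296 mm³ per gray-sum
row 0: Σ corner-gray over 15 cells = 6124  → 89.5918
row 1: Σ corner-gray over 15 cells = 6782  → 99.2181
row 2: Σ corner-gray over 15 cells = 6956  → 101.7636
row 3: Σ corner-gray over 15 cells = 7385  → 108.0397
row 4: Σ corner-gray over 15 cells = 6407  → 93.7319
row 5: Σ corner-gray over 15 cells = 6635  → 97.0675
row 6: Σ corner-gray over 15 cells = 7617  → 111.4338
Σ rows: total corner-gray = 47906  → 700.8464 mm³

700.846


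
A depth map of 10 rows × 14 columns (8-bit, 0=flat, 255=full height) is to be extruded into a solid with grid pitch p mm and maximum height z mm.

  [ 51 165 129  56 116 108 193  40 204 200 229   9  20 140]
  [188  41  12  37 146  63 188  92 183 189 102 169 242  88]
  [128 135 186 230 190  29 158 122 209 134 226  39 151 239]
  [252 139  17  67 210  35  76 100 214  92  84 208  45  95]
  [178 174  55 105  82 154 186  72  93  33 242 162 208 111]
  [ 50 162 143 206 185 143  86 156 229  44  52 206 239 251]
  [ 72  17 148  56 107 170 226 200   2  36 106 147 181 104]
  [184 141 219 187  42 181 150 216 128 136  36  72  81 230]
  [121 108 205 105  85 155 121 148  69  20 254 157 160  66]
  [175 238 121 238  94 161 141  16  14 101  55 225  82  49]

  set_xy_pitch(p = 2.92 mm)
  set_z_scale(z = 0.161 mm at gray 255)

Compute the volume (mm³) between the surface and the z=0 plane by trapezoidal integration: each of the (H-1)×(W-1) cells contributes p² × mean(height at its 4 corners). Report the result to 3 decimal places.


height_mm = gray/255 × 0.161; cell vol = 2.92² × mean(4 corners)
unit = 2.92² × 0.161 / (4×255) = 0.00134583 mm³ per gray-sum
row 0: Σ corner-gray over 13 cells = 6333  → 8.5232
row 1: Σ corner-gray over 13 cells = 7189  → 9.6752
row 2: Σ corner-gray over 13 cells = 6906  → 9.2943
row 3: Σ corner-gray over 13 cells = 6342  → 8.5353
row 4: Σ corner-gray over 13 cells = 7424  → 9.9915
row 5: Σ corner-gray over 13 cells = 6971  → 9.3818
row 6: Σ corner-gray over 13 cells = 6560  → 8.8287
row 7: Σ corner-gray over 13 cells = 6953  → 9.3576
row 8: Σ corner-gray over 13 cells = 6557  → 8.8246
Σ rows: total corner-gray = 61235  → 82.4121 mm³

82.412


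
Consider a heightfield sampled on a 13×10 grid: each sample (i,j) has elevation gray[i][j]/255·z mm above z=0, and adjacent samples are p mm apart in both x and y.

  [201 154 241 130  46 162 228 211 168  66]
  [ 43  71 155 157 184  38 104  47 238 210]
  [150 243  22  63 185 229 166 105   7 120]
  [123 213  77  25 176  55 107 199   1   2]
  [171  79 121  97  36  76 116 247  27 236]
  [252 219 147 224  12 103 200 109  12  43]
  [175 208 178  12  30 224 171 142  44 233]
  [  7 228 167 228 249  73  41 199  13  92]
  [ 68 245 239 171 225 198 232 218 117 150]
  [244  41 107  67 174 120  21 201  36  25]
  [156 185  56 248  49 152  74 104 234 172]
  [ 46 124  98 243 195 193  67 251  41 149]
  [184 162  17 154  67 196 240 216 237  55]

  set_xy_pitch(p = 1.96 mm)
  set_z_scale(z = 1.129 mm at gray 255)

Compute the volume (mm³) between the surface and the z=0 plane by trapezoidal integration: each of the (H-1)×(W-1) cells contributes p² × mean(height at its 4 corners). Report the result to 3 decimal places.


height_mm = gray/255 × 1.129; cell vol = 1.96² × mean(4 corners)
unit = 1.96² × 1.129 / (4×255) = 0.00425212 mm³ per gray-sum
row 0: Σ corner-gray over 9 cells = 5188  → 22.0600
row 1: Σ corner-gray over 9 cells = 4551  → 19.3514
row 2: Σ corner-gray over 9 cells = 4141  → 17.6080
row 3: Σ corner-gray over 9 cells = 3836  → 16.3111
row 4: Σ corner-gray over 9 cells = 4352  → 18.5052
row 5: Σ corner-gray over 9 cells = 4773  → 20.2954
row 6: Σ corner-gray over 9 cells = 4921  → 20.9247
row 7: Σ corner-gray over 9 cells = 6003  → 25.5255
row 8: Σ corner-gray over 9 cells = 5311  → 22.5830
row 9: Σ corner-gray over 9 cells = 4335  → 18.4330
row 10: Σ corner-gray over 9 cells = 5151  → 21.9027
row 11: Σ corner-gray over 9 cells = 5436  → 23.1145
Σ rows: total corner-gray = 57998  → 246.6147 mm³

246.615


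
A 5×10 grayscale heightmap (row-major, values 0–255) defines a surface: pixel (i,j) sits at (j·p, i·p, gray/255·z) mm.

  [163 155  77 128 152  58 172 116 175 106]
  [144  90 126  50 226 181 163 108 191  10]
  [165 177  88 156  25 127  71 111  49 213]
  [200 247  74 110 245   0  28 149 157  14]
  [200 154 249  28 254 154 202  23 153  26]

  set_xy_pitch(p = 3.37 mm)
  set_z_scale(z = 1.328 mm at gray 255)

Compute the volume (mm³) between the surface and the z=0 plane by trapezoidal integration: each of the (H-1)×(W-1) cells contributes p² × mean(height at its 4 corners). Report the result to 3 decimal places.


270.337

height_mm = gray/255 × 1.328; cell vol = 3.37² × mean(4 corners)
unit = 3.37² × 1.328 / (4×255) = 0.0147862 mm³ per gray-sum
row 0: Σ corner-gray over 9 cells = 4759  → 70.3677
row 1: Σ corner-gray over 9 cells = 4410  → 65.2073
row 2: Σ corner-gray over 9 cells = 4220  → 62.3979
row 3: Σ corner-gray over 9 cells = 4894  → 72.3639
Σ rows: total corner-gray = 18283  → 270.3368 mm³


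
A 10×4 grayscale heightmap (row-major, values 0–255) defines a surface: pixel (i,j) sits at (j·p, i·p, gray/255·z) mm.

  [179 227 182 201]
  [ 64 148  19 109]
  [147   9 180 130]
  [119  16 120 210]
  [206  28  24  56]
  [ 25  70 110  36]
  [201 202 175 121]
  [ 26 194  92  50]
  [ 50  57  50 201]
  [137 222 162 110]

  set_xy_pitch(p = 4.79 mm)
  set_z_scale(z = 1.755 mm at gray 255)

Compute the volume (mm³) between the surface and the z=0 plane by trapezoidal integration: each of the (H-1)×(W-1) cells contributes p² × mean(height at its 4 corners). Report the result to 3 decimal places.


461.530

height_mm = gray/255 × 1.755; cell vol = 4.79² × mean(4 corners)
unit = 4.79² × 1.755 / (4×255) = 0.0394773 mm³ per gray-sum
row 0: Σ corner-gray over 3 cells = 1705  → 67.3089
row 1: Σ corner-gray over 3 cells = 1162  → 45.8727
row 2: Σ corner-gray over 3 cells = 1256  → 49.5835
row 3: Σ corner-gray over 3 cells = 967  → 38.1746
row 4: Σ corner-gray over 3 cells = 787  → 31.0687
row 5: Σ corner-gray over 3 cells = 1497  → 59.0976
row 6: Σ corner-gray over 3 cells = 1724  → 68.0589
row 7: Σ corner-gray over 3 cells = 1113  → 43.9383
row 8: Σ corner-gray over 3 cells = 1480  → 58.4265
Σ rows: total corner-gray = 11691  → 461.5297 mm³


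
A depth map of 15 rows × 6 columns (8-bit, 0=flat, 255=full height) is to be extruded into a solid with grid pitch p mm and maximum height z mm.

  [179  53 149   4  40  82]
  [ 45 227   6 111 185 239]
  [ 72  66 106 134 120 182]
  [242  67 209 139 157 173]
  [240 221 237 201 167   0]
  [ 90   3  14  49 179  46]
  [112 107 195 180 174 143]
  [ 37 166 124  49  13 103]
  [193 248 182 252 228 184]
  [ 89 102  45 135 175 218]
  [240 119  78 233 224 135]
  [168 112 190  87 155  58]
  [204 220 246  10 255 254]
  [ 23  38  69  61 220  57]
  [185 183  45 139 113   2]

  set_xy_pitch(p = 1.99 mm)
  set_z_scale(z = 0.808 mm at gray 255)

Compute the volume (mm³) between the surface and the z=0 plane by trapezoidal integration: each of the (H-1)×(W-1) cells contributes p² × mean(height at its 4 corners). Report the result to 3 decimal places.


height_mm = gray/255 × 0.808; cell vol = 1.99² × mean(4 corners)
unit = 1.99² × 0.808 / (4×255) = 0.00313702 mm³ per gray-sum
row 0: Σ corner-gray over 5 cells = 2095  → 6.5721
row 1: Σ corner-gray over 5 cells = 2448  → 7.6794
row 2: Σ corner-gray over 5 cells = 2665  → 8.3602
row 3: Σ corner-gray over 5 cells = 3451  → 10.8259
row 4: Σ corner-gray over 5 cells = 2518  → 7.8990
row 5: Σ corner-gray over 5 cells = 2193  → 6.8795
row 6: Σ corner-gray over 5 cells = 2411  → 7.5634
row 7: Σ corner-gray over 5 cells = 3041  → 9.5397
row 8: Σ corner-gray over 5 cells = 3418  → 10.7223
row 9: Σ corner-gray over 5 cells = 2904  → 9.1099
row 10: Σ corner-gray over 5 cells = 2997  → 9.4017
row 11: Σ corner-gray over 5 cells = 3234  → 10.1451
row 12: Σ corner-gray over 5 cells = 2776  → 8.7084
row 13: Σ corner-gray over 5 cells = 2003  → 6.2835
Σ rows: total corner-gray = 38154  → 119.6899 mm³

119.690


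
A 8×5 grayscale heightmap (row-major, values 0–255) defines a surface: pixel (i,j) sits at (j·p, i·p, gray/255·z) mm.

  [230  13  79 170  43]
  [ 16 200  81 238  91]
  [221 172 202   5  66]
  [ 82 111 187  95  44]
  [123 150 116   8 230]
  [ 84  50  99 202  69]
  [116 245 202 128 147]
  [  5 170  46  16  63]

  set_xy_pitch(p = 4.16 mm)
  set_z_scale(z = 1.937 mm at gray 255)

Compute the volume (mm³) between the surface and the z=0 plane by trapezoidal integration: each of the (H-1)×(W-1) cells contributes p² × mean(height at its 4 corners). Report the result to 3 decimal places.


455.852

height_mm = gray/255 × 1.937; cell vol = 4.16² × mean(4 corners)
unit = 4.16² × 1.937 / (4×255) = 0.0328637 mm³ per gray-sum
row 0: Σ corner-gray over 4 cells = 1942  → 63.8213
row 1: Σ corner-gray over 4 cells = 2190  → 71.9714
row 2: Σ corner-gray over 4 cells = 1957  → 64.3142
row 3: Σ corner-gray over 4 cells = 1813  → 59.5818
row 4: Σ corner-gray over 4 cells = 1756  → 57.7086
row 5: Σ corner-gray over 4 cells = 2268  → 74.5348
row 6: Σ corner-gray over 4 cells = 1945  → 63.9198
Σ rows: total corner-gray = 13871  → 455.8520 mm³


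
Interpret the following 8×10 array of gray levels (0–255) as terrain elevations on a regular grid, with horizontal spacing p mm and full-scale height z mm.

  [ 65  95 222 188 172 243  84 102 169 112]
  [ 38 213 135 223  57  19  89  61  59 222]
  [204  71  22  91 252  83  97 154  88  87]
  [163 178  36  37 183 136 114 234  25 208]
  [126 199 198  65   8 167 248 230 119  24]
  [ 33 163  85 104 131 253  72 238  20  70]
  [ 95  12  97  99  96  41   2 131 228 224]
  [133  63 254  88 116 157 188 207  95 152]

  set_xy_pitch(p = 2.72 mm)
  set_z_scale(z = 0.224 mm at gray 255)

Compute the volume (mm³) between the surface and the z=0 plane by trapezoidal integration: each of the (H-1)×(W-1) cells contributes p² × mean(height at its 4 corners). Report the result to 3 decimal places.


height_mm = gray/255 × 0.224; cell vol = 2.72² × mean(4 corners)
unit = 2.72² × 0.224 / (4×255) = 0.00162475 mm³ per gray-sum
row 0: Σ corner-gray over 9 cells = 4699  → 7.6347
row 1: Σ corner-gray over 9 cells = 3979  → 6.4649
row 2: Σ corner-gray over 9 cells = 4264  → 6.9279
row 3: Σ corner-gray over 9 cells = 4875  → 7.9206
row 4: Σ corner-gray over 9 cells = 4853  → 7.8849
row 5: Σ corner-gray over 9 cells = 3966  → 6.4437
row 6: Σ corner-gray over 9 cells = 4352  → 7.0709
Σ rows: total corner-gray = 30988  → 50.3476 mm³

50.348


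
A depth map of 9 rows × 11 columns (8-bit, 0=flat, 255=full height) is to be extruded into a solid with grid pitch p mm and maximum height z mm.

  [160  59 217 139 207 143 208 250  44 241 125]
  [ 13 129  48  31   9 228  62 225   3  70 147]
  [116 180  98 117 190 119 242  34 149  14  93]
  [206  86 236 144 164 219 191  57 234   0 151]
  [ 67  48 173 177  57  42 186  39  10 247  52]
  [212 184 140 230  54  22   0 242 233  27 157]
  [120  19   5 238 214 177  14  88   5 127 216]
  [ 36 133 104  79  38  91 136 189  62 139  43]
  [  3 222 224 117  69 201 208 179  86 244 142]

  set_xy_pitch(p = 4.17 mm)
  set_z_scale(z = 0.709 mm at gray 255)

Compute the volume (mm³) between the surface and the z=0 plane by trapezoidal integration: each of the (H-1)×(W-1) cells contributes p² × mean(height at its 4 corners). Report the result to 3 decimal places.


height_mm = gray/255 × 0.709; cell vol = 4.17² × mean(4 corners)
unit = 4.17² × 0.709 / (4×255) = 0.012087 mm³ per gray-sum
row 0: Σ corner-gray over 10 cells = 5071  → 61.2931
row 1: Σ corner-gray over 10 cells = 4265  → 51.5510
row 2: Σ corner-gray over 10 cells = 5514  → 66.6477
row 3: Σ corner-gray over 10 cells = 5096  → 61.5953
row 4: Σ corner-gray over 10 cells = 4710  → 56.9297
row 5: Σ corner-gray over 10 cells = 4743  → 57.3286
row 6: Σ corner-gray over 10 cells = 4131  → 49.9314
row 7: Σ corner-gray over 10 cells = 5266  → 63.6501
Σ rows: total corner-gray = 38796  → 468.9269 mm³

468.927


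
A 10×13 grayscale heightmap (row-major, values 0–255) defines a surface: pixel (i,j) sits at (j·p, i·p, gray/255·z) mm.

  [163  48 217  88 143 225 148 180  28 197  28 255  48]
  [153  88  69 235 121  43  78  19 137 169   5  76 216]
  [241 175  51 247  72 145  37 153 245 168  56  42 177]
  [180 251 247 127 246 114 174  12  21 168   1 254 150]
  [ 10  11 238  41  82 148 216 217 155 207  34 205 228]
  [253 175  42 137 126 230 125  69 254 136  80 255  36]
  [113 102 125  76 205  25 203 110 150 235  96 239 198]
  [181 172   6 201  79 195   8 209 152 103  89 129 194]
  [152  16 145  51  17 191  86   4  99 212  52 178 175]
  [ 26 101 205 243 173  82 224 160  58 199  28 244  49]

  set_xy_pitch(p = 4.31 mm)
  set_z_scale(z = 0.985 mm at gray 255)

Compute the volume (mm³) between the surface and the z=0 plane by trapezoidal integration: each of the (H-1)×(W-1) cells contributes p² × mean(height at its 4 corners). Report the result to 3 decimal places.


height_mm = gray/255 × 0.985; cell vol = 4.31² × mean(4 corners)
unit = 4.31² × 0.985 / (4×255) = 0.0179387 mm³ per gray-sum
row 0: Σ corner-gray over 12 cells = 5774  → 103.5780
row 1: Σ corner-gray over 12 cells = 5649  → 101.3356
row 2: Σ corner-gray over 12 cells = 6760  → 121.2655
row 3: Σ corner-gray over 12 cells = 6906  → 123.8846
row 4: Σ corner-gray over 12 cells = 6893  → 123.6514
row 5: Σ corner-gray over 12 cells = 6990  → 125.3914
row 6: Σ corner-gray over 12 cells = 6504  → 116.6732
row 7: Σ corner-gray over 12 cells = 5490  → 98.4834
row 8: Σ corner-gray over 12 cells = 5938  → 106.5199
Σ rows: total corner-gray = 56904  → 1020.7829 mm³

1020.783


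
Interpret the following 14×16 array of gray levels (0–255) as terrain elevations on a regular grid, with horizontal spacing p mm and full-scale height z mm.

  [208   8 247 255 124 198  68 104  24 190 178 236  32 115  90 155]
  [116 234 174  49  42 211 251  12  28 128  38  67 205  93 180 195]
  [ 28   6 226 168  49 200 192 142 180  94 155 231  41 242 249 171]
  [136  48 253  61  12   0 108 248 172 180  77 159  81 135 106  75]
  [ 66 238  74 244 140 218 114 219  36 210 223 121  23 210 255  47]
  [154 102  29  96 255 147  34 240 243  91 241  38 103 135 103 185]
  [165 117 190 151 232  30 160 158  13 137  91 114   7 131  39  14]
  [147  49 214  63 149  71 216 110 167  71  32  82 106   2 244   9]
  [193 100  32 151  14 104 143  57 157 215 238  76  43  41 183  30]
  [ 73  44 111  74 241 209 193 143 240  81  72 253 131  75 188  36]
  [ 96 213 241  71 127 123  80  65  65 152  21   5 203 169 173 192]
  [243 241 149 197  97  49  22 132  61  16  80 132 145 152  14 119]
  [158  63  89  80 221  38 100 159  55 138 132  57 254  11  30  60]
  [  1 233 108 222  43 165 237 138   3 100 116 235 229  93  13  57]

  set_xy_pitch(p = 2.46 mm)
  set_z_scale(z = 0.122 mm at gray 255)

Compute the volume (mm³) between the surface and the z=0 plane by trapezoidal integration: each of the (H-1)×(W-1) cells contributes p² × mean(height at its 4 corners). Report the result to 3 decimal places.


70.782

height_mm = gray/255 × 0.122; cell vol = 2.46² × mean(4 corners)
unit = 2.46² × 0.122 / (4×255) = 0.000723819 mm³ per gray-sum
row 0: Σ corner-gray over 15 cells = 7836  → 5.6718
row 1: Σ corner-gray over 15 cells = 8284  → 5.9961
row 2: Σ corner-gray over 15 cells = 8040  → 5.8195
row 3: Σ corner-gray over 15 cells = 8254  → 5.9744
row 4: Σ corner-gray over 15 cells = 8816  → 6.3812
row 5: Σ corner-gray over 15 cells = 7372  → 5.3360
row 6: Σ corner-gray over 15 cells = 6627  → 4.7967
row 7: Σ corner-gray over 15 cells = 6639  → 4.8054
row 8: Σ corner-gray over 15 cells = 7550  → 5.4648
row 9: Σ corner-gray over 15 cells = 7923  → 5.7348
row 10: Σ corner-gray over 15 cells = 7040  → 5.0957
row 11: Σ corner-gray over 15 cells = 6408  → 4.6382
row 12: Σ corner-gray over 15 cells = 7000  → 5.0667
Σ rows: total corner-gray = 97789  → 70.7815 mm³


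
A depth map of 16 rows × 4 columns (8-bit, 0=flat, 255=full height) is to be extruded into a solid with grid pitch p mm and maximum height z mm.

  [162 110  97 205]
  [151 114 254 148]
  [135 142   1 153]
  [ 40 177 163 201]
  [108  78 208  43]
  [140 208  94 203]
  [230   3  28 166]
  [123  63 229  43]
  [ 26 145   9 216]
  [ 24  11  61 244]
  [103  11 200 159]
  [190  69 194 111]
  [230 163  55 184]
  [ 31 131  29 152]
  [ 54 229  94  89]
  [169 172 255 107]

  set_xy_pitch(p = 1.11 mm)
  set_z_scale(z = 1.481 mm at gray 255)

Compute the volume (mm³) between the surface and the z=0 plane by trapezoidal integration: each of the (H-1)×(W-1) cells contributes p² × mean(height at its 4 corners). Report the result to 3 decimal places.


39.280

height_mm = gray/255 × 1.481; cell vol = 1.11² × mean(4 corners)
unit = 1.11² × 1.481 / (4×255) = 0.00178896 mm³ per gray-sum
row 0: Σ corner-gray over 3 cells = 1816  → 3.2488
row 1: Σ corner-gray over 3 cells = 1609  → 2.8784
row 2: Σ corner-gray over 3 cells = 1495  → 2.6745
row 3: Σ corner-gray over 3 cells = 1644  → 2.9411
row 4: Σ corner-gray over 3 cells = 1670  → 2.9876
row 5: Σ corner-gray over 3 cells = 1405  → 2.5135
row 6: Σ corner-gray over 3 cells = 1208  → 2.1611
row 7: Σ corner-gray over 3 cells = 1300  → 2.3256
row 8: Σ corner-gray over 3 cells = 962  → 1.7210
row 9: Σ corner-gray over 3 cells = 1096  → 1.9607
row 10: Σ corner-gray over 3 cells = 1511  → 2.7031
row 11: Σ corner-gray over 3 cells = 1677  → 3.0001
row 12: Σ corner-gray over 3 cells = 1353  → 2.4205
row 13: Σ corner-gray over 3 cells = 1292  → 2.3113
row 14: Σ corner-gray over 3 cells = 1919  → 3.4330
Σ rows: total corner-gray = 21957  → 39.2802 mm³


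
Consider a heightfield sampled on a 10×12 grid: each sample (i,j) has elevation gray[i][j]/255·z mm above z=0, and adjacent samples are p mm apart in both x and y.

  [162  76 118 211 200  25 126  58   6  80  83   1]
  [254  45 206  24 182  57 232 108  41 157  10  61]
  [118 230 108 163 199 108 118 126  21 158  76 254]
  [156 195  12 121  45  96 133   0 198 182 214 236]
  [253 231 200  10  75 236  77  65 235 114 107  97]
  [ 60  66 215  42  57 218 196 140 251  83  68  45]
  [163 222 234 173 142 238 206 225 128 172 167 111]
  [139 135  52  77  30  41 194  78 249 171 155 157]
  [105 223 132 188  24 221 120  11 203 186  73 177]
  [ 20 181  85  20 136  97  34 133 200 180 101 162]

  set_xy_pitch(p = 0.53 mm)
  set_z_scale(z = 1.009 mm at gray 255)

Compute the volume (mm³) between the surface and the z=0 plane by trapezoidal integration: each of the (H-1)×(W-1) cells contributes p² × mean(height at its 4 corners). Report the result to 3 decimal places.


14.533

height_mm = gray/255 × 1.009; cell vol = 0.53² × mean(4 corners)
unit = 0.53² × 1.009 / (4×255) = 0.000277871 mm³ per gray-sum
row 0: Σ corner-gray over 11 cells = 4568  → 1.2693
row 1: Σ corner-gray over 11 cells = 5425  → 1.5074
row 2: Σ corner-gray over 11 cells = 5770  → 1.6033
row 3: Σ corner-gray over 11 cells = 5834  → 1.6211
row 4: Σ corner-gray over 11 cells = 5827  → 1.6192
row 5: Σ corner-gray over 11 cells = 6865  → 1.9076
row 6: Σ corner-gray over 11 cells = 6748  → 1.8751
row 7: Σ corner-gray over 11 cells = 5704  → 1.5850
row 8: Σ corner-gray over 11 cells = 5560  → 1.5450
Σ rows: total corner-gray = 52301  → 14.5329 mm³


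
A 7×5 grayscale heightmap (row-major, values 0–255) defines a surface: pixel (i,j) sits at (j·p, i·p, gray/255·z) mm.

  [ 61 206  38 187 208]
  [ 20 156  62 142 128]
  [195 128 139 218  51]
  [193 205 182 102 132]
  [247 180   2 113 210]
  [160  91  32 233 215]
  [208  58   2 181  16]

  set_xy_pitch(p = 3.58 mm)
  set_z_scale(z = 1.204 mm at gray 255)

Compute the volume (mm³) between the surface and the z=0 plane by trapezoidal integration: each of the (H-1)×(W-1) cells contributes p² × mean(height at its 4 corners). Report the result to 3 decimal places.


height_mm = gray/255 × 1.204; cell vol = 3.58² × mean(4 corners)
unit = 3.58² × 1.204 / (4×255) = 0.0151284 mm³ per gray-sum
row 0: Σ corner-gray over 4 cells = 1999  → 30.2416
row 1: Σ corner-gray over 4 cells = 2084  → 31.5275
row 2: Σ corner-gray over 4 cells = 2519  → 38.1084
row 3: Σ corner-gray over 4 cells = 2350  → 35.5517
row 4: Σ corner-gray over 4 cells = 2134  → 32.2840
row 5: Σ corner-gray over 4 cells = 1793  → 27.1252
Σ rows: total corner-gray = 12879  → 194.8384 mm³

194.838


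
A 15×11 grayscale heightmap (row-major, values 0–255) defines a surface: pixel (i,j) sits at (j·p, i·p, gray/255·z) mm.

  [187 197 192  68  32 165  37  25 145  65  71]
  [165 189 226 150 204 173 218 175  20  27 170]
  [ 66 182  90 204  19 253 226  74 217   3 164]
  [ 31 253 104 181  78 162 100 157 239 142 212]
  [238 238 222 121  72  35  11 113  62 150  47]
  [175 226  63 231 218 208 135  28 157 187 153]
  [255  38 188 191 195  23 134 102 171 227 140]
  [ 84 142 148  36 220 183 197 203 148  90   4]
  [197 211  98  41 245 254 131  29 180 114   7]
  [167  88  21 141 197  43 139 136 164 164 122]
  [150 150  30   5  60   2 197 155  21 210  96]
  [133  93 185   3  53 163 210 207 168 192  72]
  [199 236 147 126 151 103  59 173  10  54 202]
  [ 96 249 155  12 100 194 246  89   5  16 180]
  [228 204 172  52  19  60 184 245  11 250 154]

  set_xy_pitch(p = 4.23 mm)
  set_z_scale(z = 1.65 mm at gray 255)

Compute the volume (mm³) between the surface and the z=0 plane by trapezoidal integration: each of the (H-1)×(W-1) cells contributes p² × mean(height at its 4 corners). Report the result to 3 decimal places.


height_mm = gray/255 × 1.65; cell vol = 4.23² × mean(4 corners)
unit = 4.23² × 1.65 / (4×255) = 0.0289444 mm³ per gray-sum
row 0: Σ corner-gray over 10 cells = 5209  → 150.7714
row 1: Σ corner-gray over 10 cells = 5865  → 169.7589
row 2: Σ corner-gray over 10 cells = 5841  → 169.0642
row 3: Σ corner-gray over 10 cells = 5408  → 156.5313
row 4: Σ corner-gray over 10 cells = 5567  → 161.1335
row 5: Σ corner-gray over 10 cells = 6167  → 178.5001
row 6: Σ corner-gray over 10 cells = 5755  → 166.5750
row 7: Σ corner-gray over 10 cells = 5632  → 163.0148
row 8: Σ corner-gray over 10 cells = 5285  → 152.9711
row 9: Σ corner-gray over 10 cells = 4381  → 126.8054
row 10: Σ corner-gray over 10 cells = 4659  → 134.8519
row 11: Σ corner-gray over 10 cells = 5272  → 152.5949
row 12: Σ corner-gray over 10 cells = 4927  → 142.6090
row 13: Σ corner-gray over 10 cells = 5184  → 150.0478
Σ rows: total corner-gray = 75152  → 2175.2293 mm³

2175.229


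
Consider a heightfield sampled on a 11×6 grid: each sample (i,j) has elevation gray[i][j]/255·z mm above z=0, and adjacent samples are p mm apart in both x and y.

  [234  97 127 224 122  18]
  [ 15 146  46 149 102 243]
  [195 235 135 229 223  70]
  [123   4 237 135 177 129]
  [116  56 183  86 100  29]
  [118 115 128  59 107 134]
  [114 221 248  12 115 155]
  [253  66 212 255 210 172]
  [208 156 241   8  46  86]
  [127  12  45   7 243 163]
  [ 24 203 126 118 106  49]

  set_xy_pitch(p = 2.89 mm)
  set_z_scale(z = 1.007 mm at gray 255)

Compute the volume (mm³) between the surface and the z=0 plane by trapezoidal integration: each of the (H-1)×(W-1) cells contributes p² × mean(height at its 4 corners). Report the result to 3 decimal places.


height_mm = gray/255 × 1.007; cell vol = 2.89² × mean(4 corners)
unit = 2.89² × 1.007 / (4×255) = 0.00824565 mm³ per gray-sum
row 0: Σ corner-gray over 5 cells = 2536  → 20.9110
row 1: Σ corner-gray over 5 cells = 3053  → 25.1740
row 2: Σ corner-gray over 5 cells = 3267  → 26.9385
row 3: Σ corner-gray over 5 cells = 2353  → 19.4020
row 4: Σ corner-gray over 5 cells = 2065  → 17.0273
row 5: Σ corner-gray over 5 cells = 2531  → 20.8697
row 6: Σ corner-gray over 5 cells = 3372  → 27.8043
row 7: Σ corner-gray over 5 cells = 3107  → 25.6192
row 8: Σ corner-gray over 5 cells = 2100  → 17.3159
row 9: Σ corner-gray over 5 cells = 2083  → 17.1757
Σ rows: total corner-gray = 26467  → 218.2377 mm³

218.238


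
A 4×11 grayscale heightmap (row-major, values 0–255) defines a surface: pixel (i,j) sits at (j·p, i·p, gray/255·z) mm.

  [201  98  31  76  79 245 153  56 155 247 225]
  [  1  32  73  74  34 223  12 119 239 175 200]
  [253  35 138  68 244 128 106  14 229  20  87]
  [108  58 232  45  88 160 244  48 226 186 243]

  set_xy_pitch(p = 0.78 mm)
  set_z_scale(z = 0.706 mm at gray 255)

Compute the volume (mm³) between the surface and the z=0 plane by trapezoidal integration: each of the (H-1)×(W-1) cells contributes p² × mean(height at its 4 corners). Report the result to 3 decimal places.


6.133

height_mm = gray/255 × 0.706; cell vol = 0.78² × mean(4 corners)
unit = 0.78² × 0.706 / (4×255) = 0.000421108 mm³ per gray-sum
row 0: Σ corner-gray over 10 cells = 4869  → 2.0504
row 1: Σ corner-gray over 10 cells = 4467  → 1.8811
row 2: Σ corner-gray over 10 cells = 5229  → 2.2020
Σ rows: total corner-gray = 14565  → 6.1334 mm³


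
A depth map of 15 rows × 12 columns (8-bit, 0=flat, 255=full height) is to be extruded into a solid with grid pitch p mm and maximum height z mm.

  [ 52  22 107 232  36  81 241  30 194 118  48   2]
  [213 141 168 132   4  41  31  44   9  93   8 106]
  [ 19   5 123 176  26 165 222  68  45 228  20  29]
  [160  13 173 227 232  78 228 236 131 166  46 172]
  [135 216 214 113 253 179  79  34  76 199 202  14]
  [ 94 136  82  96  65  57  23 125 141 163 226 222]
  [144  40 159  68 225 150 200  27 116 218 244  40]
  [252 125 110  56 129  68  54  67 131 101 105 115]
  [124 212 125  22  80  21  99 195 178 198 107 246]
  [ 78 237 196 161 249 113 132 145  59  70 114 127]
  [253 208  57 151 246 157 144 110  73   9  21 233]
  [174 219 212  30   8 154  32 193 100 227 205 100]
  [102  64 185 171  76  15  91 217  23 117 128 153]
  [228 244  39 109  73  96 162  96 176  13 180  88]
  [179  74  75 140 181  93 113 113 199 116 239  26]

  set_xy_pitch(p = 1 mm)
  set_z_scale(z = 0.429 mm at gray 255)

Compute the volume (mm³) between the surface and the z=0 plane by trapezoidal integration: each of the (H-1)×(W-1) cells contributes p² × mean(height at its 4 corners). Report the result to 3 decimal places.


31.958

height_mm = gray/255 × 0.429; cell vol = 1² × mean(4 corners)
unit = 1² × 0.429 / (4×255) = 0.000420588 mm³ per gray-sum
row 0: Σ corner-gray over 11 cells = 3933  → 1.6542
row 1: Σ corner-gray over 11 cells = 3865  → 1.6256
row 2: Σ corner-gray over 11 cells = 5596  → 2.3536
row 3: Σ corner-gray over 11 cells = 6671  → 2.8057
row 4: Σ corner-gray over 11 cells = 5823  → 2.4491
row 5: Σ corner-gray over 11 cells = 5622  → 2.3645
row 6: Σ corner-gray over 11 cells = 5337  → 2.2447
row 7: Σ corner-gray over 11 cells = 5103  → 2.1463
row 8: Σ corner-gray over 11 cells = 6001  → 2.5240
row 9: Σ corner-gray over 11 cells = 5995  → 2.5214
row 10: Σ corner-gray over 11 cells = 5872  → 2.4697
row 11: Σ corner-gray over 11 cells = 5463  → 2.2977
row 12: Σ corner-gray over 11 cells = 5121  → 2.1538
row 13: Σ corner-gray over 11 cells = 5583  → 2.3481
Σ rows: total corner-gray = 75985  → 31.9584 mm³


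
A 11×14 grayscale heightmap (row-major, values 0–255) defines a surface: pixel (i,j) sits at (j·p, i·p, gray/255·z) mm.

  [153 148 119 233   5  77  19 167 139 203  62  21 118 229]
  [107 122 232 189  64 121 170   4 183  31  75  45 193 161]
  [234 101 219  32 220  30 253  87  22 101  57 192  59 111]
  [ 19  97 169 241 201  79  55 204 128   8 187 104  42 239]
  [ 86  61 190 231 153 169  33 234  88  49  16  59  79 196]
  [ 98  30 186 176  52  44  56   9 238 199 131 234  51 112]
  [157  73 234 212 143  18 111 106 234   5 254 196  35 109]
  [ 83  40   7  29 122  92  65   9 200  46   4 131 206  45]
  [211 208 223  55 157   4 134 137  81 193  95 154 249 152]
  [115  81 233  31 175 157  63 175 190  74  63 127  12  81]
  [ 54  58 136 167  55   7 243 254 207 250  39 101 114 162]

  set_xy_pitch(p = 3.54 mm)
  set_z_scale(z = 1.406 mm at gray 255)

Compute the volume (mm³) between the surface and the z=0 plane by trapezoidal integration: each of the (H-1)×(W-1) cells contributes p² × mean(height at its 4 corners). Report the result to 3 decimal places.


1071.434

height_mm = gray/255 × 1.406; cell vol = 3.54² × mean(4 corners)
unit = 3.54² × 1.406 / (4×255) = 0.017274 mm³ per gray-sum
row 0: Σ corner-gray over 13 cells = 6130  → 105.8893
row 1: Σ corner-gray over 13 cells = 6217  → 107.3922
row 2: Σ corner-gray over 13 cells = 6379  → 110.1905
row 3: Σ corner-gray over 13 cells = 6294  → 108.7222
row 4: Σ corner-gray over 13 cells = 6028  → 104.1274
row 5: Σ corner-gray over 13 cells = 6530  → 112.7989
row 6: Σ corner-gray over 13 cells = 5538  → 95.6631
row 7: Σ corner-gray over 13 cells = 5773  → 99.7225
row 8: Σ corner-gray over 13 cells = 6701  → 115.7527
row 9: Σ corner-gray over 13 cells = 6436  → 111.1751
Σ rows: total corner-gray = 62026  → 1071.4341 mm³


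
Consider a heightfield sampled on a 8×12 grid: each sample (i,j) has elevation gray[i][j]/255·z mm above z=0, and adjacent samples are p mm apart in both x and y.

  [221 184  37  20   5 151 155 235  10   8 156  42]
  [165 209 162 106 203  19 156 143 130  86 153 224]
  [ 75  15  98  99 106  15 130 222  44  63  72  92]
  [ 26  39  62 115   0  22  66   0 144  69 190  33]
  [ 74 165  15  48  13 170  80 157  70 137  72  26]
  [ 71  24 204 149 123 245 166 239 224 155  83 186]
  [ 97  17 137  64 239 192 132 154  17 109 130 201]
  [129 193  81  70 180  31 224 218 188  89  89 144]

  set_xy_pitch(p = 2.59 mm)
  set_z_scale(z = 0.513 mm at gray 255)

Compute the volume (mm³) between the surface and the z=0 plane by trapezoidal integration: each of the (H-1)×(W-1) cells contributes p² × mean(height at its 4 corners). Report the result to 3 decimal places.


height_mm = gray/255 × 0.513; cell vol = 2.59² × mean(4 corners)
unit = 2.59² × 0.513 / (4×255) = 0.00337378 mm³ per gray-sum
row 0: Σ corner-gray over 11 cells = 5308  → 17.9080
row 1: Σ corner-gray over 11 cells = 5018  → 16.9296
row 2: Σ corner-gray over 11 cells = 3368  → 11.3629
row 3: Σ corner-gray over 11 cells = 3427  → 11.5619
row 4: Σ corner-gray over 11 cells = 5435  → 18.3365
row 5: Σ corner-gray over 11 cells = 6161  → 20.7859
row 6: Σ corner-gray over 11 cells = 5679  → 19.1597
Σ rows: total corner-gray = 34396  → 116.0445 mm³

116.045
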